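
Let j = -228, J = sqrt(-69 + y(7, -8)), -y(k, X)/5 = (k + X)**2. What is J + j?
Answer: -228 + I*sqrt(74) ≈ -228.0 + 8.6023*I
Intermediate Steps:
y(k, X) = -5*(X + k)**2 (y(k, X) = -5*(k + X)**2 = -5*(X + k)**2)
J = I*sqrt(74) (J = sqrt(-69 - 5*(-8 + 7)**2) = sqrt(-69 - 5*(-1)**2) = sqrt(-69 - 5*1) = sqrt(-69 - 5) = sqrt(-74) = I*sqrt(74) ≈ 8.6023*I)
J + j = I*sqrt(74) - 228 = -228 + I*sqrt(74)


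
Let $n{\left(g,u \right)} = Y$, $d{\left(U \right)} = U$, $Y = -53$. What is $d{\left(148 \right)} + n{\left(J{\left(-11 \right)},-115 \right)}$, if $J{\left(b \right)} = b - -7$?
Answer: $95$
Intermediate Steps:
$J{\left(b \right)} = 7 + b$ ($J{\left(b \right)} = b + 7 = 7 + b$)
$n{\left(g,u \right)} = -53$
$d{\left(148 \right)} + n{\left(J{\left(-11 \right)},-115 \right)} = 148 - 53 = 95$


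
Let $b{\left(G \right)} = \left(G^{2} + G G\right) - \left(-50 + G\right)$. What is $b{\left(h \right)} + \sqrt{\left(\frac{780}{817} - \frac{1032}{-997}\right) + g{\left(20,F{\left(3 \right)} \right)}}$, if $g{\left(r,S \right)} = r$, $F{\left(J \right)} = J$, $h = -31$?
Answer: $2003 + \frac{2 \sqrt{3647506436354}}{814549} \approx 2007.7$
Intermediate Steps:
$b{\left(G \right)} = 50 - G + 2 G^{2}$ ($b{\left(G \right)} = \left(G^{2} + G^{2}\right) - \left(-50 + G\right) = 2 G^{2} - \left(-50 + G\right) = 50 - G + 2 G^{2}$)
$b{\left(h \right)} + \sqrt{\left(\frac{780}{817} - \frac{1032}{-997}\right) + g{\left(20,F{\left(3 \right)} \right)}} = \left(50 - -31 + 2 \left(-31\right)^{2}\right) + \sqrt{\left(\frac{780}{817} - \frac{1032}{-997}\right) + 20} = \left(50 + 31 + 2 \cdot 961\right) + \sqrt{\left(780 \cdot \frac{1}{817} - - \frac{1032}{997}\right) + 20} = \left(50 + 31 + 1922\right) + \sqrt{\left(\frac{780}{817} + \frac{1032}{997}\right) + 20} = 2003 + \sqrt{\frac{1620804}{814549} + 20} = 2003 + \sqrt{\frac{17911784}{814549}} = 2003 + \frac{2 \sqrt{3647506436354}}{814549}$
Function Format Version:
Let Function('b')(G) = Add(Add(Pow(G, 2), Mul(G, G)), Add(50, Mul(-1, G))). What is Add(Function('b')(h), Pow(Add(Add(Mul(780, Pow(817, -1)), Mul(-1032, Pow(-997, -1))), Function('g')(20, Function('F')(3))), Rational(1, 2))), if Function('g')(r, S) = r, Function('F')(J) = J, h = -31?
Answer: Add(2003, Mul(Rational(2, 814549), Pow(3647506436354, Rational(1, 2)))) ≈ 2007.7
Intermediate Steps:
Function('b')(G) = Add(50, Mul(-1, G), Mul(2, Pow(G, 2))) (Function('b')(G) = Add(Add(Pow(G, 2), Pow(G, 2)), Add(50, Mul(-1, G))) = Add(Mul(2, Pow(G, 2)), Add(50, Mul(-1, G))) = Add(50, Mul(-1, G), Mul(2, Pow(G, 2))))
Add(Function('b')(h), Pow(Add(Add(Mul(780, Pow(817, -1)), Mul(-1032, Pow(-997, -1))), Function('g')(20, Function('F')(3))), Rational(1, 2))) = Add(Add(50, Mul(-1, -31), Mul(2, Pow(-31, 2))), Pow(Add(Add(Mul(780, Pow(817, -1)), Mul(-1032, Pow(-997, -1))), 20), Rational(1, 2))) = Add(Add(50, 31, Mul(2, 961)), Pow(Add(Add(Mul(780, Rational(1, 817)), Mul(-1032, Rational(-1, 997))), 20), Rational(1, 2))) = Add(Add(50, 31, 1922), Pow(Add(Add(Rational(780, 817), Rational(1032, 997)), 20), Rational(1, 2))) = Add(2003, Pow(Add(Rational(1620804, 814549), 20), Rational(1, 2))) = Add(2003, Pow(Rational(17911784, 814549), Rational(1, 2))) = Add(2003, Mul(Rational(2, 814549), Pow(3647506436354, Rational(1, 2))))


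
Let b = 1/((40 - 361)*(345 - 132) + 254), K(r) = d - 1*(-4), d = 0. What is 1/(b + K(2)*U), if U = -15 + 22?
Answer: 68119/1907331 ≈ 0.035714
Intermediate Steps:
U = 7
K(r) = 4 (K(r) = 0 - 1*(-4) = 0 + 4 = 4)
b = -1/68119 (b = 1/(-321*213 + 254) = 1/(-68373 + 254) = 1/(-68119) = -1/68119 ≈ -1.4680e-5)
1/(b + K(2)*U) = 1/(-1/68119 + 4*7) = 1/(-1/68119 + 28) = 1/(1907331/68119) = 68119/1907331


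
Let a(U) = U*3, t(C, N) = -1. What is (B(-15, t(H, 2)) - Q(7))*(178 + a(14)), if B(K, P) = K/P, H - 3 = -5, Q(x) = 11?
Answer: 880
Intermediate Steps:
H = -2 (H = 3 - 5 = -2)
a(U) = 3*U
(B(-15, t(H, 2)) - Q(7))*(178 + a(14)) = (-15/(-1) - 1*11)*(178 + 3*14) = (-15*(-1) - 11)*(178 + 42) = (15 - 11)*220 = 4*220 = 880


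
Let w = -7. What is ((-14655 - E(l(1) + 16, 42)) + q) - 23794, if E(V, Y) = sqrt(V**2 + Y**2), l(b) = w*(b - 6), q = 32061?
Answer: -6388 - 3*sqrt(485) ≈ -6454.1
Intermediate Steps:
l(b) = 42 - 7*b (l(b) = -7*(b - 6) = -7*(-6 + b) = 42 - 7*b)
((-14655 - E(l(1) + 16, 42)) + q) - 23794 = ((-14655 - sqrt(((42 - 7*1) + 16)**2 + 42**2)) + 32061) - 23794 = ((-14655 - sqrt(((42 - 7) + 16)**2 + 1764)) + 32061) - 23794 = ((-14655 - sqrt((35 + 16)**2 + 1764)) + 32061) - 23794 = ((-14655 - sqrt(51**2 + 1764)) + 32061) - 23794 = ((-14655 - sqrt(2601 + 1764)) + 32061) - 23794 = ((-14655 - sqrt(4365)) + 32061) - 23794 = ((-14655 - 3*sqrt(485)) + 32061) - 23794 = (17406 - 3*sqrt(485)) - 23794 = -6388 - 3*sqrt(485)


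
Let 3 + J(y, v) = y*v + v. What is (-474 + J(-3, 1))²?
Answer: 229441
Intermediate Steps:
J(y, v) = -3 + v + v*y (J(y, v) = -3 + (y*v + v) = -3 + (v*y + v) = -3 + (v + v*y) = -3 + v + v*y)
(-474 + J(-3, 1))² = (-474 + (-3 + 1 + 1*(-3)))² = (-474 + (-3 + 1 - 3))² = (-474 - 5)² = (-479)² = 229441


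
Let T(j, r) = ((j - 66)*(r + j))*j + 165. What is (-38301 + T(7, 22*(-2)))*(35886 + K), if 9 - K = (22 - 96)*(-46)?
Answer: -742581805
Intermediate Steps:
T(j, r) = 165 + j*(-66 + j)*(j + r) (T(j, r) = ((-66 + j)*(j + r))*j + 165 = j*(-66 + j)*(j + r) + 165 = 165 + j*(-66 + j)*(j + r))
K = -3395 (K = 9 - (22 - 96)*(-46) = 9 - (-74)*(-46) = 9 - 1*3404 = 9 - 3404 = -3395)
(-38301 + T(7, 22*(-2)))*(35886 + K) = (-38301 + (165 + 7³ - 66*7² + (22*(-2))*7² - 66*7*22*(-2)))*(35886 - 3395) = (-38301 + (165 + 343 - 66*49 - 44*49 - 66*7*(-44)))*32491 = (-38301 + (165 + 343 - 3234 - 2156 + 20328))*32491 = (-38301 + 15446)*32491 = -22855*32491 = -742581805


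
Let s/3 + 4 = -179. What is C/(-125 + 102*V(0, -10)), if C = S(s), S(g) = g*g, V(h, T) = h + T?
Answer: -301401/1145 ≈ -263.23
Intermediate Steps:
s = -549 (s = -12 + 3*(-179) = -12 - 537 = -549)
V(h, T) = T + h
S(g) = g**2
C = 301401 (C = (-549)**2 = 301401)
C/(-125 + 102*V(0, -10)) = 301401/(-125 + 102*(-10 + 0)) = 301401/(-125 + 102*(-10)) = 301401/(-125 - 1020) = 301401/(-1145) = 301401*(-1/1145) = -301401/1145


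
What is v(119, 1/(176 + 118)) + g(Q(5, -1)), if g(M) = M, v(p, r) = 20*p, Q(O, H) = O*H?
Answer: 2375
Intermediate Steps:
Q(O, H) = H*O
v(119, 1/(176 + 118)) + g(Q(5, -1)) = 20*119 - 1*5 = 2380 - 5 = 2375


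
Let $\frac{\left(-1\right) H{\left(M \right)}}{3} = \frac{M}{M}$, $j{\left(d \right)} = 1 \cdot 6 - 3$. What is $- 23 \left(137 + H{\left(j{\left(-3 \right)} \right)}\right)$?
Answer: $-3082$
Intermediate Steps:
$j{\left(d \right)} = 3$ ($j{\left(d \right)} = 6 - 3 = 3$)
$H{\left(M \right)} = -3$ ($H{\left(M \right)} = - 3 \frac{M}{M} = \left(-3\right) 1 = -3$)
$- 23 \left(137 + H{\left(j{\left(-3 \right)} \right)}\right) = - 23 \left(137 - 3\right) = \left(-23\right) 134 = -3082$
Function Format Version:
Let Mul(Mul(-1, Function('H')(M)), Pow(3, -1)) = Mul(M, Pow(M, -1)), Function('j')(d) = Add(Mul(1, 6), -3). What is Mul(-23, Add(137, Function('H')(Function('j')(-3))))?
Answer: -3082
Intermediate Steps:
Function('j')(d) = 3 (Function('j')(d) = Add(6, -3) = 3)
Function('H')(M) = -3 (Function('H')(M) = Mul(-3, Mul(M, Pow(M, -1))) = Mul(-3, 1) = -3)
Mul(-23, Add(137, Function('H')(Function('j')(-3)))) = Mul(-23, Add(137, -3)) = Mul(-23, 134) = -3082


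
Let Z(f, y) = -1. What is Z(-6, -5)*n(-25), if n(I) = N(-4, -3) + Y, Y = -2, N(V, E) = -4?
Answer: 6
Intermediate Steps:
n(I) = -6 (n(I) = -4 - 2 = -6)
Z(-6, -5)*n(-25) = -1*(-6) = 6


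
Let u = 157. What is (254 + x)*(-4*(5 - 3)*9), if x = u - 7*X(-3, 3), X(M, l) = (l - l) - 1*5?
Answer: -32112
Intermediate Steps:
X(M, l) = -5 (X(M, l) = 0 - 5 = -5)
x = 192 (x = 157 - 7*(-5) = 157 + 35 = 192)
(254 + x)*(-4*(5 - 3)*9) = (254 + 192)*(-4*(5 - 3)*9) = 446*(-4*2*9) = 446*(-8*9) = 446*(-72) = -32112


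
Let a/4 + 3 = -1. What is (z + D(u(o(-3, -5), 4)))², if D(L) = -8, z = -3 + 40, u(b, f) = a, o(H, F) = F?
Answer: 841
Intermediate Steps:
a = -16 (a = -12 + 4*(-1) = -12 - 4 = -16)
u(b, f) = -16
z = 37
(z + D(u(o(-3, -5), 4)))² = (37 - 8)² = 29² = 841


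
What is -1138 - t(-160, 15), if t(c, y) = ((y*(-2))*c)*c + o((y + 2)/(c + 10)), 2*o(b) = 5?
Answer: 1533719/2 ≈ 7.6686e+5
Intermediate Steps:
o(b) = 5/2 (o(b) = (½)*5 = 5/2)
t(c, y) = 5/2 - 2*y*c² (t(c, y) = ((y*(-2))*c)*c + 5/2 = ((-2*y)*c)*c + 5/2 = (-2*c*y)*c + 5/2 = -2*y*c² + 5/2 = 5/2 - 2*y*c²)
-1138 - t(-160, 15) = -1138 - (5/2 - 2*15*(-160)²) = -1138 - (5/2 - 2*15*25600) = -1138 - (5/2 - 768000) = -1138 - 1*(-1535995/2) = -1138 + 1535995/2 = 1533719/2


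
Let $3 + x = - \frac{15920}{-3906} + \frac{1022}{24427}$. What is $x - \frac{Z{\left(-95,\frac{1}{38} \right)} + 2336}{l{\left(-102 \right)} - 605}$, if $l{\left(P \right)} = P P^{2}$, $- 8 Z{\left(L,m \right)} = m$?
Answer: $\frac{17244163903719269}{15399052424722512} \approx 1.1198$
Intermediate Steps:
$Z{\left(L,m \right)} = - \frac{m}{8}$
$l{\left(P \right)} = P^{3}$
$x = \frac{53317093}{47705931}$ ($x = -3 + \left(- \frac{15920}{-3906} + \frac{1022}{24427}\right) = -3 + \left(\left(-15920\right) \left(- \frac{1}{3906}\right) + 1022 \cdot \frac{1}{24427}\right) = -3 + \left(\frac{7960}{1953} + \frac{1022}{24427}\right) = -3 + \frac{196434886}{47705931} = \frac{53317093}{47705931} \approx 1.1176$)
$x - \frac{Z{\left(-95,\frac{1}{38} \right)} + 2336}{l{\left(-102 \right)} - 605} = \frac{53317093}{47705931} - \frac{- \frac{1}{8 \cdot 38} + 2336}{\left(-102\right)^{3} - 605} = \frac{53317093}{47705931} - \frac{\left(- \frac{1}{8}\right) \frac{1}{38} + 2336}{-1061208 - 605} = \frac{53317093}{47705931} - \frac{- \frac{1}{304} + 2336}{-1061813} = \frac{53317093}{47705931} - \frac{710143}{304} \left(- \frac{1}{1061813}\right) = \frac{53317093}{47705931} - - \frac{710143}{322791152} = \frac{53317093}{47705931} + \frac{710143}{322791152} = \frac{17244163903719269}{15399052424722512}$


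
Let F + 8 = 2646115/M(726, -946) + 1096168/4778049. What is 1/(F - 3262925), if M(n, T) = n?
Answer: -385429286/1256225040572771 ≈ -3.0682e-7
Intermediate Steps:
F = 1401812448779/385429286 (F = -8 + (2646115/726 + 1096168/4778049) = -8 + 1404895883067/385429286 = 1401812448779/385429286 ≈ 3637.0)
1/(F - 3262925) = 1/(1401812448779/385429286 - 3262925) = 1/(-1256225040572771/385429286) = -385429286/1256225040572771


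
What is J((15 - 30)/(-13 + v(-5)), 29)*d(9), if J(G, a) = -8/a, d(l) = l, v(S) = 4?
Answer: -72/29 ≈ -2.4828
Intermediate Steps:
J((15 - 30)/(-13 + v(-5)), 29)*d(9) = -8/29*9 = -72/29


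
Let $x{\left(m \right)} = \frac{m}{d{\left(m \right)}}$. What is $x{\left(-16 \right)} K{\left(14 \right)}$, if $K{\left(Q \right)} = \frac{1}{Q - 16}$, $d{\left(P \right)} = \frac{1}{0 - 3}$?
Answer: $-24$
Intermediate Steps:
$d{\left(P \right)} = - \frac{1}{3}$ ($d{\left(P \right)} = \frac{1}{-3} = - \frac{1}{3}$)
$K{\left(Q \right)} = \frac{1}{-16 + Q}$
$x{\left(m \right)} = - 3 m$ ($x{\left(m \right)} = \frac{m}{- \frac{1}{3}} = m \left(-3\right) = - 3 m$)
$x{\left(-16 \right)} K{\left(14 \right)} = \frac{\left(-3\right) \left(-16\right)}{-16 + 14} = \frac{48}{-2} = 48 \left(- \frac{1}{2}\right) = -24$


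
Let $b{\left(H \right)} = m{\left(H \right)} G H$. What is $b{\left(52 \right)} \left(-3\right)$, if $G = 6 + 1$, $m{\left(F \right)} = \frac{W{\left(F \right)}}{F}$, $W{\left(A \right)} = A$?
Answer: $-1092$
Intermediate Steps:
$m{\left(F \right)} = 1$ ($m{\left(F \right)} = \frac{F}{F} = 1$)
$G = 7$
$b{\left(H \right)} = 7 H$ ($b{\left(H \right)} = 1 \cdot 7 H = 7 H$)
$b{\left(52 \right)} \left(-3\right) = 7 \cdot 52 \left(-3\right) = 364 \left(-3\right) = -1092$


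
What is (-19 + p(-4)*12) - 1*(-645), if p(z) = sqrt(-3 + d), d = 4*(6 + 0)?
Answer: 626 + 12*sqrt(21) ≈ 680.99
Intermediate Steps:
d = 24 (d = 4*6 = 24)
p(z) = sqrt(21) (p(z) = sqrt(-3 + 24) = sqrt(21))
(-19 + p(-4)*12) - 1*(-645) = (-19 + sqrt(21)*12) - 1*(-645) = (-19 + 12*sqrt(21)) + 645 = 626 + 12*sqrt(21)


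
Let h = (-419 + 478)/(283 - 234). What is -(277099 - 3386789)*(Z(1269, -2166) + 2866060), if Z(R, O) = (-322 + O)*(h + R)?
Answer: -44829850784200/49 ≈ -9.1490e+11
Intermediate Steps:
h = 59/49 ≈ 1.2041
Z(R, O) = (-322 + O)*(59/49 + R)
-(277099 - 3386789)*(Z(1269, -2166) + 2866060) = -(277099 - 3386789)*((-2714/7 - 322*1269 + (59/49)*(-2166) - 2166*1269) + 2866060) = -(-3109690)*((-2714/7 - 408618 - 127794/49 - 2748654) + 2866060) = -(-3109690)*(-154853120/49 + 2866060) = -(-3109690)*(-14416180)/49 = -1*44829850784200/49 = -44829850784200/49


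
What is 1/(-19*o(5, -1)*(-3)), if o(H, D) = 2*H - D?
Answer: 1/627 ≈ 0.0015949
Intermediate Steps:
o(H, D) = -D + 2*H
1/(-19*o(5, -1)*(-3)) = 1/(-19*(-1*(-1) + 2*5)*(-3)) = 1/(-19*(1 + 10)*(-3)) = 1/(-19*11*(-3)) = 1/(-209*(-3)) = 1/627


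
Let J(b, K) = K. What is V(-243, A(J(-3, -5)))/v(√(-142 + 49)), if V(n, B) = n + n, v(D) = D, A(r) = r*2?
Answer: 162*I*√93/31 ≈ 50.396*I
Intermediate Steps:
A(r) = 2*r
V(n, B) = 2*n
V(-243, A(J(-3, -5)))/v(√(-142 + 49)) = (2*(-243))/(√(-142 + 49)) = -486*(-I*√93/93) = -(-162)*I*√93/31 = 162*I*√93/31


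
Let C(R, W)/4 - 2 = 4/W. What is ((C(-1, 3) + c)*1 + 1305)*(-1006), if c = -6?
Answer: -3960622/3 ≈ -1.3202e+6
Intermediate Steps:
C(R, W) = 8 + 16/W (C(R, W) = 8 + 4*(4/W) = 8 + 16/W)
((C(-1, 3) + c)*1 + 1305)*(-1006) = (((8 + 16/3) - 6)*1 + 1305)*(-1006) = ((40/3 - 6)*1 + 1305)*(-1006) = ((22/3)*1 + 1305)*(-1006) = (22/3 + 1305)*(-1006) = (3937/3)*(-1006) = -3960622/3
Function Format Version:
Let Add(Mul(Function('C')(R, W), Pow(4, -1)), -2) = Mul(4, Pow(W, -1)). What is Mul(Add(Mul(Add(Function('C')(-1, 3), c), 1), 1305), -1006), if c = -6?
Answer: Rational(-3960622, 3) ≈ -1.3202e+6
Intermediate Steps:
Function('C')(R, W) = Add(8, Mul(16, Pow(W, -1))) (Function('C')(R, W) = Add(8, Mul(4, Mul(4, Pow(W, -1)))) = Add(8, Mul(16, Pow(W, -1))))
Mul(Add(Mul(Add(Function('C')(-1, 3), c), 1), 1305), -1006) = Mul(Add(Mul(Add(Add(8, Mul(16, Pow(3, -1))), -6), 1), 1305), -1006) = Mul(Add(Mul(Add(Add(8, Mul(16, Rational(1, 3))), -6), 1), 1305), -1006) = Mul(Add(Mul(Add(Add(8, Rational(16, 3)), -6), 1), 1305), -1006) = Mul(Add(Mul(Add(Rational(40, 3), -6), 1), 1305), -1006) = Mul(Add(Mul(Rational(22, 3), 1), 1305), -1006) = Mul(Add(Rational(22, 3), 1305), -1006) = Mul(Rational(3937, 3), -1006) = Rational(-3960622, 3)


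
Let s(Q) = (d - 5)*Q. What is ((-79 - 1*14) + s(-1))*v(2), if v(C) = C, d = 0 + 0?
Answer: -176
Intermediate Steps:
d = 0
s(Q) = -5*Q (s(Q) = (0 - 5)*Q = -5*Q)
((-79 - 1*14) + s(-1))*v(2) = ((-79 - 1*14) - 5*(-1))*2 = ((-79 - 14) + 5)*2 = (-93 + 5)*2 = -88*2 = -176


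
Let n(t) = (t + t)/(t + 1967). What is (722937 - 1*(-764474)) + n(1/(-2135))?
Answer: 3123223970291/2099772 ≈ 1.4874e+6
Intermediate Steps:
n(t) = 2*t/(1967 + t) (n(t) = (2*t)/(1967 + t) = 2*t/(1967 + t))
(722937 - 1*(-764474)) + n(1/(-2135)) = (722937 - 1*(-764474)) + 2/(-2135*(1967 + 1/(-2135))) = (722937 + 764474) + 2*(-1/2135)/(1967 - 1/2135) = 1487411 + 2*(-1/2135)/(4199544/2135) = 1487411 + 2*(-1/2135)*(2135/4199544) = 1487411 - 1/2099772 = 3123223970291/2099772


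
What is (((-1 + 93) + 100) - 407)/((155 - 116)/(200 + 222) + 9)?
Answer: -90730/3837 ≈ -23.646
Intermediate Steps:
(((-1 + 93) + 100) - 407)/((155 - 116)/(200 + 222) + 9) = ((92 + 100) - 407)/(39/422 + 9) = (192 - 407)/(39*(1/422) + 9) = -215/(39/422 + 9) = -215/3837/422 = -215*422/3837 = -90730/3837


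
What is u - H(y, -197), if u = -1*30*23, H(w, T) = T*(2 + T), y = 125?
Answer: -39105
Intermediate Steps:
u = -690 (u = -30*23 = -690)
u - H(y, -197) = -690 - (-197)*(2 - 197) = -690 - (-197)*(-195) = -690 - 1*38415 = -690 - 38415 = -39105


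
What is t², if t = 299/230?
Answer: 169/100 ≈ 1.6900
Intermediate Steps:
t = 13/10 (t = 299*(1/230) = 13/10 ≈ 1.3000)
t² = (13/10)² = 169/100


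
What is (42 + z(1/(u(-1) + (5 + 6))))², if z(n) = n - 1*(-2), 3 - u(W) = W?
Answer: 436921/225 ≈ 1941.9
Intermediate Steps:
u(W) = 3 - W
z(n) = 2 + n (z(n) = n + 2 = 2 + n)
(42 + z(1/(u(-1) + (5 + 6))))² = (42 + (2 + 1/((3 - 1*(-1)) + (5 + 6))))² = (42 + (2 + 1/((3 + 1) + 11)))² = (42 + (2 + 1/(4 + 11)))² = (42 + (2 + 1/15))² = (42 + 31/15)² = (661/15)² = 436921/225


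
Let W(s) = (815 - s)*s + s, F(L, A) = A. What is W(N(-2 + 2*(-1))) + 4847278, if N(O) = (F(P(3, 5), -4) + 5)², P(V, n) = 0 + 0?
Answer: 4848093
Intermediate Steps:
P(V, n) = 0
N(O) = 1 (N(O) = (-4 + 5)² = 1² = 1)
W(s) = s + s*(815 - s) (W(s) = s*(815 - s) + s = s + s*(815 - s))
W(N(-2 + 2*(-1))) + 4847278 = 1*(816 - 1*1) + 4847278 = 1*(816 - 1) + 4847278 = 1*815 + 4847278 = 815 + 4847278 = 4848093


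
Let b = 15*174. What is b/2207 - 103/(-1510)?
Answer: 4168421/3332570 ≈ 1.2508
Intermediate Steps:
b = 2610
b/2207 - 103/(-1510) = 2610/2207 - 103/(-1510) = 2610*(1/2207) - 103*(-1/1510) = 2610/2207 + 103/1510 = 4168421/3332570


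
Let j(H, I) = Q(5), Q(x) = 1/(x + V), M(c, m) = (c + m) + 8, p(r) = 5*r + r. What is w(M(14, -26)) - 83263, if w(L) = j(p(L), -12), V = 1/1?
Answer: -499577/6 ≈ -83263.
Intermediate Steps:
V = 1
p(r) = 6*r
M(c, m) = 8 + c + m
Q(x) = 1/(1 + x) (Q(x) = 1/(x + 1) = 1/(1 + x))
j(H, I) = ⅙ (j(H, I) = 1/(1 + 5) = 1/6 = ⅙)
w(L) = ⅙
w(M(14, -26)) - 83263 = ⅙ - 83263 = -499577/6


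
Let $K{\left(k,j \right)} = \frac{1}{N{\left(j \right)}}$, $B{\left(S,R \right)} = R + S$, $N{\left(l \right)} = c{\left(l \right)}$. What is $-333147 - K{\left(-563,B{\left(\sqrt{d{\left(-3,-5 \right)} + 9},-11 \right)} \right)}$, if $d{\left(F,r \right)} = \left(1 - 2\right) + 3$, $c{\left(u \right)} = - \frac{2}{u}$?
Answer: $- \frac{666305}{2} + \frac{\sqrt{11}}{2} \approx -3.3315 \cdot 10^{5}$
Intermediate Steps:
$N{\left(l \right)} = - \frac{2}{l}$
$d{\left(F,r \right)} = 2$ ($d{\left(F,r \right)} = -1 + 3 = 2$)
$K{\left(k,j \right)} = - \frac{j}{2}$ ($K{\left(k,j \right)} = \frac{1}{\left(-2\right) \frac{1}{j}} = - \frac{j}{2}$)
$-333147 - K{\left(-563,B{\left(\sqrt{d{\left(-3,-5 \right)} + 9},-11 \right)} \right)} = -333147 - - \frac{-11 + \sqrt{2 + 9}}{2} = -333147 - - \frac{-11 + \sqrt{11}}{2} = -333147 - \left(\frac{11}{2} - \frac{\sqrt{11}}{2}\right) = - \frac{666305}{2} + \frac{\sqrt{11}}{2}$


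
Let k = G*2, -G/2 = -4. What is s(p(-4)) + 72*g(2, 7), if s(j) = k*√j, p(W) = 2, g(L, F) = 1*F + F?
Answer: 1008 + 16*√2 ≈ 1030.6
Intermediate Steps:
G = 8 (G = -2*(-4) = 8)
g(L, F) = 2*F (g(L, F) = F + F = 2*F)
k = 16 (k = 8*2 = 16)
s(j) = 16*√j
s(p(-4)) + 72*g(2, 7) = 16*√2 + 72*(2*7) = 16*√2 + 72*14 = 16*√2 + 1008 = 1008 + 16*√2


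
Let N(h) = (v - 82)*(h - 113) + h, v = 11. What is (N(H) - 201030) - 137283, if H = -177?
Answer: -317900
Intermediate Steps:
N(h) = 8023 - 70*h (N(h) = (11 - 82)*(h - 113) + h = -71*(-113 + h) + h = (8023 - 71*h) + h = 8023 - 70*h)
(N(H) - 201030) - 137283 = ((8023 - 70*(-177)) - 201030) - 137283 = ((8023 + 12390) - 201030) - 137283 = (20413 - 201030) - 137283 = -180617 - 137283 = -317900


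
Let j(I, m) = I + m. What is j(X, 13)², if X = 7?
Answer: 400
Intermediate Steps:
j(X, 13)² = (7 + 13)² = 20² = 400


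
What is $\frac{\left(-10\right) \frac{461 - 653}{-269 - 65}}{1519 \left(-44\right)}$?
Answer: $\frac{240}{2790403} \approx 8.6009 \cdot 10^{-5}$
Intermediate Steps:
$\frac{\left(-10\right) \frac{461 - 653}{-269 - 65}}{1519 \left(-44\right)} = \frac{\left(-10\right) \left(- \frac{192}{-334}\right)}{-66836} = - 10 \left(\left(-192\right) \left(- \frac{1}{334}\right)\right) \left(- \frac{1}{66836}\right) = \left(-10\right) \frac{96}{167} \left(- \frac{1}{66836}\right) = \left(- \frac{960}{167}\right) \left(- \frac{1}{66836}\right) = \frac{240}{2790403}$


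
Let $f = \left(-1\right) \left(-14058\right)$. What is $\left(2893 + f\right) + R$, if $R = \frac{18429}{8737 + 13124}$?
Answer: $\frac{123528080}{7287} \approx 16952.0$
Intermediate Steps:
$f = 14058$
$R = \frac{6143}{7287}$ ($R = \frac{18429}{21861} = 18429 \cdot \frac{1}{21861} = \frac{6143}{7287} \approx 0.84301$)
$\left(2893 + f\right) + R = \left(2893 + 14058\right) + \frac{6143}{7287} = 16951 + \frac{6143}{7287} = \frac{123528080}{7287}$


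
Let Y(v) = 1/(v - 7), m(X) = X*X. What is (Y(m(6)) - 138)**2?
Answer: 16008001/841 ≈ 19034.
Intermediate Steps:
m(X) = X**2
Y(v) = 1/(-7 + v)
(Y(m(6)) - 138)**2 = (1/(-7 + 6**2) - 138)**2 = (1/(-7 + 36) - 138)**2 = (1/29 - 138)**2 = (-4001/29)**2 = 16008001/841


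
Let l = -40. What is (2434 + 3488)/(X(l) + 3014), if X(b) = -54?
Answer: 2961/1480 ≈ 2.0007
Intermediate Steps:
(2434 + 3488)/(X(l) + 3014) = (2434 + 3488)/(-54 + 3014) = 5922/2960 = 5922*(1/2960) = 2961/1480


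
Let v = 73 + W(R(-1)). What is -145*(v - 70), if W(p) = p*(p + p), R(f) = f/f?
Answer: -725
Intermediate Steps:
R(f) = 1
W(p) = 2*p² (W(p) = p*(2*p) = 2*p²)
v = 75 (v = 73 + 2*1² = 73 + 2*1 = 73 + 2 = 75)
-145*(v - 70) = -145*(75 - 70) = -145*5 = -725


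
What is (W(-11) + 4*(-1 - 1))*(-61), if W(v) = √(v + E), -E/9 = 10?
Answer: 488 - 61*I*√101 ≈ 488.0 - 613.04*I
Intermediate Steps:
E = -90 (E = -9*10 = -90)
W(v) = √(-90 + v) (W(v) = √(v - 90) = √(-90 + v))
(W(-11) + 4*(-1 - 1))*(-61) = (√(-90 - 11) + 4*(-1 - 1))*(-61) = (√(-101) + 4*(-2))*(-61) = (I*√101 - 8)*(-61) = (-8 + I*√101)*(-61) = 488 - 61*I*√101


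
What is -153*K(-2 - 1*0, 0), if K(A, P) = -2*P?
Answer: 0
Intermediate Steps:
-153*K(-2 - 1*0, 0) = -(-306)*0 = -153*0 = 0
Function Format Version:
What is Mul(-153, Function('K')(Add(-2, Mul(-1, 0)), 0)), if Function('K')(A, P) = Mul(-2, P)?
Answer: 0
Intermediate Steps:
Mul(-153, Function('K')(Add(-2, Mul(-1, 0)), 0)) = Mul(-153, Mul(-2, 0)) = Mul(-153, 0) = 0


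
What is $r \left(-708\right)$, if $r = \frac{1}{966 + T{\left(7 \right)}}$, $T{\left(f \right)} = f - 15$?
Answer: $- \frac{354}{479} \approx -0.73904$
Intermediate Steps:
$T{\left(f \right)} = -15 + f$
$r = \frac{1}{958}$ ($r = \frac{1}{966 + \left(-15 + 7\right)} = \frac{1}{966 - 8} = \frac{1}{958} \approx 0.0010438$)
$r \left(-708\right) = \frac{1}{958} \left(-708\right) = - \frac{354}{479}$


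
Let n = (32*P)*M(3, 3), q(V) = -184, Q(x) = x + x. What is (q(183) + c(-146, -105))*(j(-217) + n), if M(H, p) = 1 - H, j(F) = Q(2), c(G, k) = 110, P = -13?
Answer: -61864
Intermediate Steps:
Q(x) = 2*x
j(F) = 4 (j(F) = 2*2 = 4)
n = 832 (n = (32*(-13))*(1 - 1*3) = -416*(1 - 3) = -416*(-2) = 832)
(q(183) + c(-146, -105))*(j(-217) + n) = (-184 + 110)*(4 + 832) = -74*836 = -61864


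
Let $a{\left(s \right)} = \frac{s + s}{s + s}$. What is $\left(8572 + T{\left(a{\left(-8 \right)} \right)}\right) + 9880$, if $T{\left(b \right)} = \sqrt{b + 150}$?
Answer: $18452 + \sqrt{151} \approx 18464.0$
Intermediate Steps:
$a{\left(s \right)} = 1$ ($a{\left(s \right)} = \frac{2 s}{2 s} = 2 s \frac{1}{2 s} = 1$)
$T{\left(b \right)} = \sqrt{150 + b}$
$\left(8572 + T{\left(a{\left(-8 \right)} \right)}\right) + 9880 = \left(8572 + \sqrt{150 + 1}\right) + 9880 = \left(8572 + \sqrt{151}\right) + 9880 = 18452 + \sqrt{151}$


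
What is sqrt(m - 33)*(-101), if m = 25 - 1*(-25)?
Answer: -101*sqrt(17) ≈ -416.43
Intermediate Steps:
m = 50 (m = 25 + 25 = 50)
sqrt(m - 33)*(-101) = sqrt(50 - 33)*(-101) = sqrt(17)*(-101) = -101*sqrt(17)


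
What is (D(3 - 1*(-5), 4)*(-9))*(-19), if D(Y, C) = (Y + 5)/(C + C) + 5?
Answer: 9063/8 ≈ 1132.9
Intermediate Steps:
D(Y, C) = 5 + (5 + Y)/(2*C) (D(Y, C) = (5 + Y)/((2*C)) + 5 = (5 + Y)*(1/(2*C)) + 5 = (5 + Y)/(2*C) + 5 = 5 + (5 + Y)/(2*C))
(D(3 - 1*(-5), 4)*(-9))*(-19) = (((½)*(5 + (3 - 1*(-5)) + 10*4)/4)*(-9))*(-19) = (((½)*(¼)*(5 + (3 + 5) + 40))*(-9))*(-19) = (((½)*(¼)*(5 + 8 + 40))*(-9))*(-19) = (((½)*(¼)*53)*(-9))*(-19) = ((53/8)*(-9))*(-19) = -477/8*(-19) = 9063/8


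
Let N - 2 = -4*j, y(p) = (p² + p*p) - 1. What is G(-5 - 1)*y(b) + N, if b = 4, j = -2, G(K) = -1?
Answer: -21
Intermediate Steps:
y(p) = -1 + 2*p² (y(p) = (p² + p²) - 1 = 2*p² - 1 = -1 + 2*p²)
N = 10 (N = 2 - 4*(-2) = 2 + 8 = 10)
G(-5 - 1)*y(b) + N = -(-1 + 2*4²) + 10 = -(-1 + 2*16) + 10 = -(-1 + 32) + 10 = -1*31 + 10 = -31 + 10 = -21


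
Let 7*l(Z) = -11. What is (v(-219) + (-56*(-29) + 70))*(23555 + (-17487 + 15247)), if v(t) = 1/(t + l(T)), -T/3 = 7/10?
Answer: 55750000635/1544 ≈ 3.6108e+7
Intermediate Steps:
T = -21/10 ≈ -2.1000
l(Z) = -11/7 (l(Z) = (⅐)*(-11) = -11/7)
v(t) = 1/(-11/7 + t) (v(t) = 1/(t - 11/7) = 1/(-11/7 + t))
(v(-219) + (-56*(-29) + 70))*(23555 + (-17487 + 15247)) = (7/(-11 + 7*(-219)) + (-56*(-29) + 70))*(23555 + (-17487 + 15247)) = (7/(-11 - 1533) + (1624 + 70))*(23555 - 2240) = (7/(-1544) + 1694)*21315 = (7*(-1/1544) + 1694)*21315 = (-7/1544 + 1694)*21315 = (2615529/1544)*21315 = 55750000635/1544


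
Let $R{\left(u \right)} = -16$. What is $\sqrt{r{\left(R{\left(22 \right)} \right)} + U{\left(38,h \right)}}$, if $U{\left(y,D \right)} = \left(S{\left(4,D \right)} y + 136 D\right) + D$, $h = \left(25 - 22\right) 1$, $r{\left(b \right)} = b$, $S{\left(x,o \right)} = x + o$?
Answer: $\sqrt{661} \approx 25.71$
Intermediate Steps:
$S{\left(x,o \right)} = o + x$
$h = 3$ ($h = \left(25 - 22\right) 1 = 3 \cdot 1 = 3$)
$U{\left(y,D \right)} = 137 D + y \left(4 + D\right)$ ($U{\left(y,D \right)} = \left(\left(D + 4\right) y + 136 D\right) + D = \left(\left(4 + D\right) y + 136 D\right) + D = \left(y \left(4 + D\right) + 136 D\right) + D = \left(136 D + y \left(4 + D\right)\right) + D = 137 D + y \left(4 + D\right)$)
$\sqrt{r{\left(R{\left(22 \right)} \right)} + U{\left(38,h \right)}} = \sqrt{-16 + \left(137 \cdot 3 + 38 \left(4 + 3\right)\right)} = \sqrt{-16 + \left(411 + 38 \cdot 7\right)} = \sqrt{-16 + \left(411 + 266\right)} = \sqrt{-16 + 677} = \sqrt{661}$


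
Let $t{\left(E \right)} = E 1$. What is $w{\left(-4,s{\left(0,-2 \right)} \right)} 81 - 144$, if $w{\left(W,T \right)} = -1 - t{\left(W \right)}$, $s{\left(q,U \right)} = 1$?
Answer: $99$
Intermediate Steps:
$t{\left(E \right)} = E$
$w{\left(W,T \right)} = -1 - W$
$w{\left(-4,s{\left(0,-2 \right)} \right)} 81 - 144 = \left(-1 - -4\right) 81 - 144 = \left(-1 + 4\right) 81 - 144 = 3 \cdot 81 - 144 = 243 - 144 = 99$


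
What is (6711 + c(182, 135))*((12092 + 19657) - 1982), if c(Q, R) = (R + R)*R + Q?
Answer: 1290191081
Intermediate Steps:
c(Q, R) = Q + 2*R² (c(Q, R) = (2*R)*R + Q = 2*R² + Q = Q + 2*R²)
(6711 + c(182, 135))*((12092 + 19657) - 1982) = (6711 + (182 + 2*135²))*((12092 + 19657) - 1982) = (6711 + (182 + 2*18225))*(31749 - 1982) = (6711 + (182 + 36450))*29767 = (6711 + 36632)*29767 = 43343*29767 = 1290191081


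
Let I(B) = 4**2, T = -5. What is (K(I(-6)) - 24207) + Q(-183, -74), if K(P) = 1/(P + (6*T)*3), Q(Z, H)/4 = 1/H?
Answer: -1791323/74 ≈ -24207.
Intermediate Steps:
Q(Z, H) = 4/H
I(B) = 16
K(P) = 1/(-90 + P) (K(P) = 1/(P + (6*(-5))*3) = 1/(P - 30*3) = 1/(P - 90) = 1/(-90 + P))
(K(I(-6)) - 24207) + Q(-183, -74) = (1/(-90 + 16) - 24207) + 4/(-74) = (1/(-74) - 24207) + 4*(-1/74) = (-1/74 - 24207) - 2/37 = -1791319/74 - 2/37 = -1791323/74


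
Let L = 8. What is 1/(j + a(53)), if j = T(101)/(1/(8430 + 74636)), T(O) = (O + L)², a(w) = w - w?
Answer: 1/986907146 ≈ 1.0133e-9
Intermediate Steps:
a(w) = 0
T(O) = (8 + O)² (T(O) = (O + 8)² = (8 + O)²)
j = 986907146 (j = (8 + 101)²/(1/(8430 + 74636)) = 109²/(1/83066) = 11881/(1/83066) = 11881*83066 = 986907146)
1/(j + a(53)) = 1/(986907146 + 0) = 1/986907146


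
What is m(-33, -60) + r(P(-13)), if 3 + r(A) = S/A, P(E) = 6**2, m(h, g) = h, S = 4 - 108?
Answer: -350/9 ≈ -38.889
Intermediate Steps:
S = -104
P(E) = 36
r(A) = -3 - 104/A
m(-33, -60) + r(P(-13)) = -33 + (-3 - 104/36) = -33 + (-3 - 104*1/36) = -33 + (-3 - 26/9) = -33 - 53/9 = -350/9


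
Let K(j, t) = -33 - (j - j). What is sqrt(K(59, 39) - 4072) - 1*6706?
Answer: -6706 + I*sqrt(4105) ≈ -6706.0 + 64.07*I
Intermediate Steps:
K(j, t) = -33 (K(j, t) = -33 - 1*0 = -33 + 0 = -33)
sqrt(K(59, 39) - 4072) - 1*6706 = sqrt(-33 - 4072) - 1*6706 = sqrt(-4105) - 6706 = I*sqrt(4105) - 6706 = -6706 + I*sqrt(4105)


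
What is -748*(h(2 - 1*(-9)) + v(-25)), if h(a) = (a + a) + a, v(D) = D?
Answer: -5984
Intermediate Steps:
h(a) = 3*a (h(a) = 2*a + a = 3*a)
-748*(h(2 - 1*(-9)) + v(-25)) = -748*(3*(2 - 1*(-9)) - 25) = -748*(3*(2 + 9) - 25) = -748*(3*11 - 25) = -748*(33 - 25) = -748*8 = -5984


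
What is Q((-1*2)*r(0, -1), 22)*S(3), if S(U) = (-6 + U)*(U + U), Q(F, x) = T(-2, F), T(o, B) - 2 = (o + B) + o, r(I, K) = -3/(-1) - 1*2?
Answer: 72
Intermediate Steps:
r(I, K) = 1 (r(I, K) = -3*(-1) - 2 = 3 - 2 = 1)
T(o, B) = 2 + B + 2*o (T(o, B) = 2 + ((o + B) + o) = 2 + ((B + o) + o) = 2 + (B + 2*o) = 2 + B + 2*o)
Q(F, x) = -2 + F (Q(F, x) = 2 + F + 2*(-2) = 2 + F - 4 = -2 + F)
S(U) = 2*U*(-6 + U) (S(U) = (-6 + U)*(2*U) = 2*U*(-6 + U))
Q((-1*2)*r(0, -1), 22)*S(3) = (-2 - 1*2*1)*(2*3*(-6 + 3)) = (-2 - 2*1)*(2*3*(-3)) = (-2 - 2)*(-18) = -4*(-18) = 72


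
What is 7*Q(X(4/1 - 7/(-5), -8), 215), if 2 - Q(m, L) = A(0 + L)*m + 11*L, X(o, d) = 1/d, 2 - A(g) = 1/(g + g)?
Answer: -56895027/3440 ≈ -16539.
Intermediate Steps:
A(g) = 2 - 1/(2*g) (A(g) = 2 - 1/(g + g) = 2 - 1/(2*g))
Q(m, L) = 2 - 11*L - m*(2 - 1/(2*L)) (Q(m, L) = 2 - ((2 - 1/(2*(0 + L)))*m + 11*L) = 2 - ((2 - 1/(2*L))*m + 11*L) = 2 - (m*(2 - 1/(2*L)) + 11*L) = 2 - (11*L + m*(2 - 1/(2*L))) = 2 + (-11*L - m*(2 - 1/(2*L))) = 2 - 11*L - m*(2 - 1/(2*L)))
7*Q(X(4/1 - 7/(-5), -8), 215) = 7*(2 - 11*215 - 2/(-8) + (½)/(-8*215)) = 7*(2 - 2365 - 2*(-⅛) + (½)*(-⅛)*(1/215)) = 7*(2 - 2365 + ¼ - 1/3440) = 7*(-8127861/3440) = -56895027/3440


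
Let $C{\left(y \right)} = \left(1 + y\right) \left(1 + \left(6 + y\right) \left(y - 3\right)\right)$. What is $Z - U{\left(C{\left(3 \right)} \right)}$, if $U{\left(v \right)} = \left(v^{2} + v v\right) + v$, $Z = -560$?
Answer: $-596$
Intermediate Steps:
$C{\left(y \right)} = \left(1 + y\right) \left(1 + \left(-3 + y\right) \left(6 + y\right)\right)$ ($C{\left(y \right)} = \left(1 + y\right) \left(1 + \left(6 + y\right) \left(-3 + y\right)\right) = \left(1 + y\right) \left(1 + \left(-3 + y\right) \left(6 + y\right)\right)$)
$U{\left(v \right)} = v + 2 v^{2}$ ($U{\left(v \right)} = \left(v^{2} + v^{2}\right) + v = 2 v^{2} + v = v + 2 v^{2}$)
$Z - U{\left(C{\left(3 \right)} \right)} = -560 - \left(-17 + 3^{3} - 42 + 4 \cdot 3^{2}\right) \left(1 + 2 \left(-17 + 3^{3} - 42 + 4 \cdot 3^{2}\right)\right) = -560 - \left(-17 + 27 - 42 + 4 \cdot 9\right) \left(1 + 2 \left(-17 + 27 - 42 + 4 \cdot 9\right)\right) = -560 - \left(-17 + 27 - 42 + 36\right) \left(1 + 2 \left(-17 + 27 - 42 + 36\right)\right) = -560 - 4 \left(1 + 2 \cdot 4\right) = -560 - 4 \left(1 + 8\right) = -560 - 4 \cdot 9 = -560 - 36 = -596$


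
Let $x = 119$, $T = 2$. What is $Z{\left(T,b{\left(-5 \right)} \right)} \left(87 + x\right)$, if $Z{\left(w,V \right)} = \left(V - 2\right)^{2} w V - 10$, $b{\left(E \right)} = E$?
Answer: $-103000$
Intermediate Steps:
$Z{\left(w,V \right)} = -10 + V w \left(-2 + V\right)^{2}$ ($Z{\left(w,V \right)} = \left(-2 + V\right)^{2} w V - 10 = w \left(-2 + V\right)^{2} V - 10 = V w \left(-2 + V\right)^{2} - 10 = -10 + V w \left(-2 + V\right)^{2}$)
$Z{\left(T,b{\left(-5 \right)} \right)} \left(87 + x\right) = \left(-10 - 10 \left(-2 - 5\right)^{2}\right) \left(87 + 119\right) = \left(-10 - 10 \left(-7\right)^{2}\right) 206 = \left(-10 - 10 \cdot 49\right) 206 = \left(-10 - 490\right) 206 = \left(-500\right) 206 = -103000$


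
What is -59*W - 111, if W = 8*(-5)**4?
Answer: -295111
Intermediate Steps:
W = 5000 (W = 8*625 = 5000)
-59*W - 111 = -59*5000 - 111 = -295000 - 111 = -295111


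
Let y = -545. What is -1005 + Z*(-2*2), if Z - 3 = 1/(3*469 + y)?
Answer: -438329/431 ≈ -1017.0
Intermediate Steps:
Z = 2587/862 (Z = 3 + 1/(3*469 - 545) = 3 + 1/(1407 - 545) = 3 + 1/862 = 2587/862 ≈ 3.0012)
-1005 + Z*(-2*2) = -1005 + 2587*(-2*2)/862 = -1005 + (2587/862)*(-4) = -1005 - 5174/431 = -438329/431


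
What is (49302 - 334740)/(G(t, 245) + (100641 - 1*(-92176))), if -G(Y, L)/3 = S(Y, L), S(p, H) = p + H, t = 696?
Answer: -142719/94997 ≈ -1.5024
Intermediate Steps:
S(p, H) = H + p
G(Y, L) = -3*L - 3*Y (G(Y, L) = -3*(L + Y) = -3*L - 3*Y)
(49302 - 334740)/(G(t, 245) + (100641 - 1*(-92176))) = (49302 - 334740)/((-3*245 - 3*696) + (100641 - 1*(-92176))) = -285438/((-735 - 2088) + (100641 + 92176)) = -285438/(-2823 + 192817) = -285438/189994 = -285438*1/189994 = -142719/94997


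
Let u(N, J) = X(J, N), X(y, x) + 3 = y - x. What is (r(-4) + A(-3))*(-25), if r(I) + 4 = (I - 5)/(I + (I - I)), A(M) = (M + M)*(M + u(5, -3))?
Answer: -8225/4 ≈ -2056.3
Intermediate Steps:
X(y, x) = -3 + y - x (X(y, x) = -3 + (y - x) = -3 + y - x)
u(N, J) = -3 + J - N
A(M) = 2*M*(-11 + M) (A(M) = (M + M)*(M + (-3 - 3 - 1*5)) = (2*M)*(M + (-3 - 3 - 5)) = (2*M)*(M - 11) = (2*M)*(-11 + M) = 2*M*(-11 + M))
r(I) = -4 + (-5 + I)/I (r(I) = -4 + (I - 5)/(I + (I - I)) = -4 + (-5 + I)/(I + 0) = -4 + (-5 + I)/I)
(r(-4) + A(-3))*(-25) = ((-3 - 5/(-4)) + 2*(-3)*(-11 - 3))*(-25) = ((-3 - 5*(-¼)) + 2*(-3)*(-14))*(-25) = ((-3 + 5/4) + 84)*(-25) = (-7/4 + 84)*(-25) = (329/4)*(-25) = -8225/4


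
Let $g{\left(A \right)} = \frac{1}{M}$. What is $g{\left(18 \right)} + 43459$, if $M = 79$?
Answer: $\frac{3433262}{79} \approx 43459.0$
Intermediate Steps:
$g{\left(A \right)} = \frac{1}{79}$
$g{\left(18 \right)} + 43459 = \frac{1}{79} + 43459 = \frac{3433262}{79}$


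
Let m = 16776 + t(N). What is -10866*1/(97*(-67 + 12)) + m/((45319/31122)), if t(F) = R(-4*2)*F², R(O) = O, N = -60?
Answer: -1995922864626/241776865 ≈ -8255.2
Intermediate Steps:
t(F) = -8*F² (t(F) = (-4*2)*F² = -8*F²)
m = -12024 (m = 16776 - 8*(-60)² = 16776 - 8*3600 = 16776 - 28800 = -12024)
-10866*1/(97*(-67 + 12)) + m/((45319/31122)) = -10866*1/(97*(-67 + 12)) - 12024/(45319/31122) = -10866/(97*(-55)) - 12024/(45319*(1/31122)) = -10866/(-5335) - 12024/45319/31122 = -10866*(-1/5335) - 12024*31122/45319 = 10866/5335 - 374210928/45319 = -1995922864626/241776865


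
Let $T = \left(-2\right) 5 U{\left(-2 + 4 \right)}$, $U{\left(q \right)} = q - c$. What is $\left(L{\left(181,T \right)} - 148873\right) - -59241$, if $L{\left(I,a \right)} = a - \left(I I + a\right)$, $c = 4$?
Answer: $-122393$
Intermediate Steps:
$U{\left(q \right)} = -4 + q$ ($U{\left(q \right)} = q - 4 = -4 + q$)
$T = 20$ ($T = \left(-2\right) 5 \left(-4 + \left(-2 + 4\right)\right) = - 10 \left(-4 + 2\right) = \left(-10\right) \left(-2\right) = 20$)
$L{\left(I,a \right)} = - I^{2}$ ($L{\left(I,a \right)} = a - \left(I^{2} + a\right) = a - \left(a + I^{2}\right) = - I^{2}$)
$\left(L{\left(181,T \right)} - 148873\right) - -59241 = \left(- 181^{2} - 148873\right) - -59241 = \left(\left(-1\right) 32761 - 148873\right) + 59241 = \left(-32761 - 148873\right) + 59241 = -181634 + 59241 = -122393$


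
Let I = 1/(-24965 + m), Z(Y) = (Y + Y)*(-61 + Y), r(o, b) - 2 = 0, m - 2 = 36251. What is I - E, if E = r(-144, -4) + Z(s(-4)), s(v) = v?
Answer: -5892335/11288 ≈ -522.00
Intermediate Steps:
m = 36253 (m = 2 + 36251 = 36253)
r(o, b) = 2 (r(o, b) = 2 + 0 = 2)
Z(Y) = 2*Y*(-61 + Y) (Z(Y) = (2*Y)*(-61 + Y) = 2*Y*(-61 + Y))
E = 522 (E = 2 + 2*(-4)*(-61 - 4) = 2 + 2*(-4)*(-65) = 2 + 520 = 522)
I = 1/11288 (I = 1/(-24965 + 36253) = 1/11288 ≈ 8.8590e-5)
I - E = 1/11288 - 1*522 = 1/11288 - 522 = -5892335/11288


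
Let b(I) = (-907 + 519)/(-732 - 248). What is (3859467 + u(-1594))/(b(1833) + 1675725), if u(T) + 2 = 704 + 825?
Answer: 472971765/205276361 ≈ 2.3041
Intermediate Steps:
u(T) = 1527 (u(T) = -2 + (704 + 825) = -2 + 1529 = 1527)
b(I) = 97/245 (b(I) = -388/(-980) = -388*(-1/980) = 97/245)
(3859467 + u(-1594))/(b(1833) + 1675725) = (3859467 + 1527)/(97/245 + 1675725) = 3860994/(410552722/245) = 3860994*(245/410552722) = 472971765/205276361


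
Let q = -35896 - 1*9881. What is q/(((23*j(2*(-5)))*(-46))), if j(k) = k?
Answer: -45777/10580 ≈ -4.3268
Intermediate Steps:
q = -45777 (q = -35896 - 9881 = -45777)
q/(((23*j(2*(-5)))*(-46))) = -45777/((23*(2*(-5)))*(-46)) = -45777/((23*(-10))*(-46)) = -45777/((-230*(-46))) = -45777/10580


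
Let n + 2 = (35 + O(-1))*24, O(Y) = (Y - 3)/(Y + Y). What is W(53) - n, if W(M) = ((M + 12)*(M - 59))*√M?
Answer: -886 - 390*√53 ≈ -3725.2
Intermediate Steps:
O(Y) = (-3 + Y)/(2*Y) (O(Y) = (-3 + Y)/((2*Y)) = (-3 + Y)*(1/(2*Y)) = (-3 + Y)/(2*Y))
W(M) = √M*(-59 + M)*(12 + M) (W(M) = ((12 + M)*(-59 + M))*√M = ((-59 + M)*(12 + M))*√M = √M*(-59 + M)*(12 + M))
n = 886 (n = -2 + (35 + (½)*(-3 - 1)/(-1))*24 = -2 + (35 + (½)*(-1)*(-4))*24 = -2 + (35 + 2)*24 = -2 + 37*24 = -2 + 888 = 886)
W(53) - n = √53*(-708 + 53² - 47*53) - 1*886 = √53*(-708 + 2809 - 2491) - 886 = √53*(-390) - 886 = -390*√53 - 886 = -886 - 390*√53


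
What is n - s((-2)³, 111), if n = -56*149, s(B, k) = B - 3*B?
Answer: -8360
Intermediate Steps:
s(B, k) = -2*B
n = -8344
n - s((-2)³, 111) = -8344 - (-2)*(-2)³ = -8344 - (-2)*(-8) = -8344 - 1*16 = -8344 - 16 = -8360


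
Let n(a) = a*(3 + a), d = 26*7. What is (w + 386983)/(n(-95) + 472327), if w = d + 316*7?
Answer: 389377/481067 ≈ 0.80940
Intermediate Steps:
d = 182
w = 2394 (w = 182 + 316*7 = 182 + 2212 = 2394)
(w + 386983)/(n(-95) + 472327) = (2394 + 386983)/(-95*(3 - 95) + 472327) = 389377/(-95*(-92) + 472327) = 389377/(8740 + 472327) = 389377/481067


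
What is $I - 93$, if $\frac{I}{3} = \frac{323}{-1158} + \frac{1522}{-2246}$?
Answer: $- \frac{41557421}{433478} \approx -95.87$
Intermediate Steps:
$I = - \frac{1243967}{433478}$ ($I = 3 \left(\frac{323}{-1158} + \frac{1522}{-2246}\right) = 3 \left(323 \left(- \frac{1}{1158}\right) + 1522 \left(- \frac{1}{2246}\right)\right) = 3 \left(- \frac{323}{1158} - \frac{761}{1123}\right) = 3 \left(- \frac{1243967}{1300434}\right) = - \frac{1243967}{433478} \approx -2.8697$)
$I - 93 = - \frac{1243967}{433478} - 93 = - \frac{41557421}{433478}$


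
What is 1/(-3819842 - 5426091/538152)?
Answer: -179384/685220346025 ≈ -2.6179e-7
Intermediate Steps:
1/(-3819842 - 5426091/538152) = 1/(-3819842 - 5426091*1/538152) = 1/(-3819842 - 1808697/179384) = 1/(-685220346025/179384) = -179384/685220346025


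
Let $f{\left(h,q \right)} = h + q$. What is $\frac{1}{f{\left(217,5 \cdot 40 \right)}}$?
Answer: $\frac{1}{417} \approx 0.0023981$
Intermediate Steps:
$\frac{1}{f{\left(217,5 \cdot 40 \right)}} = \frac{1}{217 + 5 \cdot 40} = \frac{1}{217 + 200} = \frac{1}{417}$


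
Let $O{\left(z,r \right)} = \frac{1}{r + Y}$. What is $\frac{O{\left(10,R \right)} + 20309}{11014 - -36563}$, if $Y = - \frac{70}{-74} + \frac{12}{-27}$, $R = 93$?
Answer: $\frac{632341357}{1481357472} \approx 0.42687$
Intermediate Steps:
$Y = \frac{167}{333}$ ($Y = \left(-70\right) \left(- \frac{1}{74}\right) + 12 \left(- \frac{1}{27}\right) = \frac{35}{37} - \frac{4}{9} = \frac{167}{333} \approx 0.5015$)
$O{\left(z,r \right)} = \frac{1}{\frac{167}{333} + r}$ ($O{\left(z,r \right)} = \frac{1}{r + \frac{167}{333}} = \frac{1}{\frac{167}{333} + r}$)
$\frac{O{\left(10,R \right)} + 20309}{11014 - -36563} = \frac{\frac{333}{167 + 333 \cdot 93} + 20309}{11014 - -36563} = \frac{\frac{333}{167 + 30969} + 20309}{11014 + 36563} = \frac{\frac{333}{31136} + 20309}{47577} = \left(333 \cdot \frac{1}{31136} + 20309\right) \frac{1}{47577} = \left(\frac{333}{31136} + 20309\right) \frac{1}{47577} = \frac{632341357}{31136} \cdot \frac{1}{47577} = \frac{632341357}{1481357472}$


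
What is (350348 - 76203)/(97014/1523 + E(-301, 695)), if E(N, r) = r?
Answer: 417522835/1155499 ≈ 361.34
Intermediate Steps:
(350348 - 76203)/(97014/1523 + E(-301, 695)) = (350348 - 76203)/(97014/1523 + 695) = 274145/(97014*(1/1523) + 695) = 274145/(97014/1523 + 695) = 274145/(1155499/1523) = 274145*(1523/1155499) = 417522835/1155499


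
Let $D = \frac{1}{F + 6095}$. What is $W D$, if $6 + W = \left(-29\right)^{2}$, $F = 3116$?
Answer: $\frac{835}{9211} \approx 0.090652$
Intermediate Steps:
$D = \frac{1}{9211}$ ($D = \frac{1}{3116 + 6095} = \frac{1}{9211} \approx 0.00010857$)
$W = 835$ ($W = -6 + \left(-29\right)^{2} = -6 + 841 = 835$)
$W D = 835 \cdot \frac{1}{9211} = \frac{835}{9211}$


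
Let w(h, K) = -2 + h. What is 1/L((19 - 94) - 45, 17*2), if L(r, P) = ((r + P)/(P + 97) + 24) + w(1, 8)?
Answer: 131/2927 ≈ 0.044756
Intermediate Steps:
L(r, P) = 23 + (P + r)/(97 + P) (L(r, P) = ((r + P)/(P + 97) + 24) + (-2 + 1) = ((P + r)/(97 + P) + 24) - 1 = (24 + (P + r)/(97 + P)) - 1 = 23 + (P + r)/(97 + P))
1/L((19 - 94) - 45, 17*2) = 1/((2231 + ((19 - 94) - 45) + 24*(17*2))/(97 + 17*2)) = 1/((2231 + (-75 - 45) + 24*34)/(97 + 34)) = 1/((2231 - 120 + 816)/131) = 1/((1/131)*2927) = 1/(2927/131) = 131/2927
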